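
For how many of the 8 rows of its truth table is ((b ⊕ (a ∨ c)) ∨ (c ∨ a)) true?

a | b | c || (a ∨ c) | (b ⊕ (a ∨ c)) | (c ∨ a) | ((b ⊕ (a ∨ c)) ∨ (c ∨ a))
T | T | T ||    T    |       F       |    T    |             T            
T | T | F ||    T    |       F       |    T    |             T            
T | F | T ||    T    |       T       |    T    |             T            
T | F | F ||    T    |       T       |    T    |             T            
F | T | T ||    T    |       F       |    T    |             T            
F | T | F ||    F    |       T       |    F    |             T            
F | F | T ||    T    |       T       |    T    |             T            
F | F | F ||    F    |       F       |    F    |             F            
The formula is true on 7 of the 8 rows.

7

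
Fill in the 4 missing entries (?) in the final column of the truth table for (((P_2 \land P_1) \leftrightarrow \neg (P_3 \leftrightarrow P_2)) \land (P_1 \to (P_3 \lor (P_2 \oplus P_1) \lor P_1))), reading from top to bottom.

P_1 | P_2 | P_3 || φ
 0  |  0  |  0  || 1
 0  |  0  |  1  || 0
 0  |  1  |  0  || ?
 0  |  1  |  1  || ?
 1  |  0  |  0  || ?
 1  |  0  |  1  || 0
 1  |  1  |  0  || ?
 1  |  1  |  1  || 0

Row P_1=0, P_2=1, P_3=0: ((P_2 \land P_1) \leftrightarrow \neg (P_3 \leftrightarrow P_2)) = 0, (P_1 \to (P_3 \lor (P_2 \oplus P_1) \lor P_1)) = 1, so the formula = 0.
Row P_1=0, P_2=1, P_3=1: ((P_2 \land P_1) \leftrightarrow \neg (P_3 \leftrightarrow P_2)) = 1, (P_1 \to (P_3 \lor (P_2 \oplus P_1) \lor P_1)) = 1, so the formula = 1.
Row P_1=1, P_2=0, P_3=0: ((P_2 \land P_1) \leftrightarrow \neg (P_3 \leftrightarrow P_2)) = 1, (P_1 \to (P_3 \lor (P_2 \oplus P_1) \lor P_1)) = 1, so the formula = 1.
Row P_1=1, P_2=1, P_3=0: ((P_2 \land P_1) \leftrightarrow \neg (P_3 \leftrightarrow P_2)) = 1, (P_1 \to (P_3 \lor (P_2 \oplus P_1) \lor P_1)) = 1, so the formula = 1.

0, 1, 1, 1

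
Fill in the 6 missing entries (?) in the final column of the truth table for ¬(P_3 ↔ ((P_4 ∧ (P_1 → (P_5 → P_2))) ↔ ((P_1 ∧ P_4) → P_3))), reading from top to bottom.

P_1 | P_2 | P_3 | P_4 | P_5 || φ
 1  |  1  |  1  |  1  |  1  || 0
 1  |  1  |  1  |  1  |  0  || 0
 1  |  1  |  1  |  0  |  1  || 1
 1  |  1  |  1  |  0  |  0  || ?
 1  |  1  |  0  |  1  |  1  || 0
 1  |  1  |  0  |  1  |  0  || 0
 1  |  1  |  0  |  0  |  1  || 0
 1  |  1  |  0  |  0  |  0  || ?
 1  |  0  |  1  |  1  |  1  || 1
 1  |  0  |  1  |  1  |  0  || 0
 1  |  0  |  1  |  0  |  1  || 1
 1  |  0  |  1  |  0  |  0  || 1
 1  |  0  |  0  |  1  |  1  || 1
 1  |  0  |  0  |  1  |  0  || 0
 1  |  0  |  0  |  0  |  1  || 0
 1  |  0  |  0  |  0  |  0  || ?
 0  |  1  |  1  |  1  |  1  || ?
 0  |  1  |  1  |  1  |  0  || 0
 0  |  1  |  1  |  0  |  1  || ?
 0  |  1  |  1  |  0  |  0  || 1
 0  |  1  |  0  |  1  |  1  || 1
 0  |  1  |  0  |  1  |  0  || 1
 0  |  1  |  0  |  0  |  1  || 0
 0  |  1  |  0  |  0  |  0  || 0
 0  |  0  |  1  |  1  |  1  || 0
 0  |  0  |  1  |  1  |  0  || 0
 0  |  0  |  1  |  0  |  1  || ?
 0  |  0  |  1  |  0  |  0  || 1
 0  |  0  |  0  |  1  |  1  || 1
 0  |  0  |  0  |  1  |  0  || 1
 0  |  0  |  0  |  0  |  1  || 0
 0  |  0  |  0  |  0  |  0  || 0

1, 0, 0, 0, 1, 1

Row P_1=1, P_2=1, P_3=1, P_4=0, P_5=0: ((P_4 ∧ (P_1 → (P_5 → P_2))) ↔ ((P_1 ∧ P_4) → P_3)) = 0, (P_3 ↔ ((P_4 ∧ (P_1 → (P_5 → P_2))) ↔ ((P_1 ∧ P_4) → P_3))) = 0, so the formula = 1.
Row P_1=1, P_2=1, P_3=0, P_4=0, P_5=0: ((P_4 ∧ (P_1 → (P_5 → P_2))) ↔ ((P_1 ∧ P_4) → P_3)) = 0, (P_3 ↔ ((P_4 ∧ (P_1 → (P_5 → P_2))) ↔ ((P_1 ∧ P_4) → P_3))) = 1, so the formula = 0.
Row P_1=1, P_2=0, P_3=0, P_4=0, P_5=0: ((P_4 ∧ (P_1 → (P_5 → P_2))) ↔ ((P_1 ∧ P_4) → P_3)) = 0, (P_3 ↔ ((P_4 ∧ (P_1 → (P_5 → P_2))) ↔ ((P_1 ∧ P_4) → P_3))) = 1, so the formula = 0.
Row P_1=0, P_2=1, P_3=1, P_4=1, P_5=1: ((P_4 ∧ (P_1 → (P_5 → P_2))) ↔ ((P_1 ∧ P_4) → P_3)) = 1, (P_3 ↔ ((P_4 ∧ (P_1 → (P_5 → P_2))) ↔ ((P_1 ∧ P_4) → P_3))) = 1, so the formula = 0.
Row P_1=0, P_2=1, P_3=1, P_4=0, P_5=1: ((P_4 ∧ (P_1 → (P_5 → P_2))) ↔ ((P_1 ∧ P_4) → P_3)) = 0, (P_3 ↔ ((P_4 ∧ (P_1 → (P_5 → P_2))) ↔ ((P_1 ∧ P_4) → P_3))) = 0, so the formula = 1.
Row P_1=0, P_2=0, P_3=1, P_4=0, P_5=1: ((P_4 ∧ (P_1 → (P_5 → P_2))) ↔ ((P_1 ∧ P_4) → P_3)) = 0, (P_3 ↔ ((P_4 ∧ (P_1 → (P_5 → P_2))) ↔ ((P_1 ∧ P_4) → P_3))) = 0, so the formula = 1.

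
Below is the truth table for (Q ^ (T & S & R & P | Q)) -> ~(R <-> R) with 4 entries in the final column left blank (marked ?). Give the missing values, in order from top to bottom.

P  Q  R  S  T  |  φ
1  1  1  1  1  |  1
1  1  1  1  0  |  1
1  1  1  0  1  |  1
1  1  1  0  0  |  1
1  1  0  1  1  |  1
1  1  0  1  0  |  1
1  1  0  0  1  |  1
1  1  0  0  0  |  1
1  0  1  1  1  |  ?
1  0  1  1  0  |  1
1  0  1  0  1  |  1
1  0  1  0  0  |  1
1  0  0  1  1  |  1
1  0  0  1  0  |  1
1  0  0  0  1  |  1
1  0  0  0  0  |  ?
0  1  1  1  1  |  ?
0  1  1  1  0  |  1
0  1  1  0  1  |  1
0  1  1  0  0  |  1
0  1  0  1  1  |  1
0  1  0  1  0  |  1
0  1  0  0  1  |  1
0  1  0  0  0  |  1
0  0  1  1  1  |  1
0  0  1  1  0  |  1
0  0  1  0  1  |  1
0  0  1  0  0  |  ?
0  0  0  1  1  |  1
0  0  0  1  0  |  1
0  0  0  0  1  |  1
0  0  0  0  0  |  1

Row P=1, Q=0, R=1, S=1, T=1: (Q ^ (T & S & R & P | Q)) = 1, ~(R <-> R) = 0, so the formula = 0.
Row P=1, Q=0, R=0, S=0, T=0: (Q ^ (T & S & R & P | Q)) = 0, ~(R <-> R) = 0, so the formula = 1.
Row P=0, Q=1, R=1, S=1, T=1: (Q ^ (T & S & R & P | Q)) = 0, ~(R <-> R) = 0, so the formula = 1.
Row P=0, Q=0, R=1, S=0, T=0: (Q ^ (T & S & R & P | Q)) = 0, ~(R <-> R) = 0, so the formula = 1.

0, 1, 1, 1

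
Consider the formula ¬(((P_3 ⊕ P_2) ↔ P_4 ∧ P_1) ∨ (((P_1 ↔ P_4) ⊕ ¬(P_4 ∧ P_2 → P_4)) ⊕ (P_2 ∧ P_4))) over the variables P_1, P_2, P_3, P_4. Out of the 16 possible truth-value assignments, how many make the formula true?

4

P_1 | P_2 | P_3 | P_4 || φ
 F  |  F  |  F  |  F  || F
 F  |  F  |  F  |  T  || F
 F  |  F  |  T  |  F  || F
 F  |  F  |  T  |  T  || T
 F  |  T  |  F  |  F  || F
 F  |  T  |  F  |  T  || F
 F  |  T  |  T  |  F  || F
 F  |  T  |  T  |  T  || F
 T  |  F  |  F  |  F  || F
 T  |  F  |  F  |  T  || F
 T  |  F  |  T  |  F  || T
 T  |  F  |  T  |  T  || F
 T  |  T  |  F  |  F  || T
 T  |  T  |  F  |  T  || F
 T  |  T  |  T  |  F  || F
 T  |  T  |  T  |  T  || T
The formula is true on 4 of the 16 rows.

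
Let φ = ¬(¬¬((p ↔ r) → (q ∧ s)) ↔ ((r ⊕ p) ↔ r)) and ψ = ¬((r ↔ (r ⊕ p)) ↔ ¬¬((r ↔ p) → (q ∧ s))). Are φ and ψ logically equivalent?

  p   |   q   |   r   |   s   |   φ   |   ψ  
----- | ----- | ----- | ----- | ----- | -----
False | False | False | False |  True |  True
False | False | False |  True |  True |  True
False | False |  True | False | False | False
False | False |  True |  True | False | False
False |  True | False | False |  True |  True
False |  True | False |  True | False | False
False |  True |  True | False | False | False
False |  True |  True |  True | False | False
 True | False | False | False |  True |  True
 True | False | False |  True |  True |  True
 True | False |  True | False | False | False
 True | False |  True |  True | False | False
 True |  True | False | False |  True |  True
 True |  True | False |  True |  True |  True
 True |  True |  True | False | False | False
 True |  True |  True |  True |  True |  True
The columns for φ and ψ agree on every row, so they are logically equivalent.

equivalent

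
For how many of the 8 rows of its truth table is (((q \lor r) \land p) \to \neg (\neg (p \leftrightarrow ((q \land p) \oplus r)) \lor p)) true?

p | q | r || (q \lor r) | ((q \lor r) \land p) | (q \land p) | ((q \land p) \oplus r) | φ
T | T | T ||     T      |          T           |      T      |           F            | F
T | T | F ||     T      |          T           |      T      |           T            | F
T | F | T ||     T      |          T           |      F      |           T            | F
T | F | F ||     F      |          F           |      F      |           F            | T
F | T | T ||     T      |          F           |      F      |           T            | T
F | T | F ||     T      |          F           |      F      |           F            | T
F | F | T ||     T      |          F           |      F      |           T            | T
F | F | F ||     F      |          F           |      F      |           F            | T
The formula is true on 5 of the 8 rows.

5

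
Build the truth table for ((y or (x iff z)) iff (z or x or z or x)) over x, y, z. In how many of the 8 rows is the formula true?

4

x | y | z | φ
- | - | - | -
F | F | F | F
F | F | T | F
F | T | F | F
F | T | T | T
T | F | F | F
T | F | T | T
T | T | F | T
T | T | T | T
The formula is true on 4 of the 8 rows.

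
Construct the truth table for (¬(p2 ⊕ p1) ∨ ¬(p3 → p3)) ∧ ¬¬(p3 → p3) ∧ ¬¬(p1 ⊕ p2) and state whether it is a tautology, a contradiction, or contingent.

contradiction

p1  p2  p3  |  (p2 ⊕ p1)  ¬(p2 ⊕ p1)  (p3 → p3)  ¬(p3 → p3)  (¬(p2 ⊕ p1) ∨ ¬(p3 → p3))  ¬¬(p3 → p3)  (p1 ⊕ p2)  ¬(p1 ⊕ p2)  ¬¬(p1 ⊕ p2)  (¬¬(p3 → p3) ∧ ¬¬(p1 ⊕ p2))  φ
1   1   1   |      0          1           1          0                   1                   1           0          1            0                    0               0
1   1   0   |      0          1           1          0                   1                   1           0          1            0                    0               0
1   0   1   |      1          0           1          0                   0                   1           1          0            1                    1               0
1   0   0   |      1          0           1          0                   0                   1           1          0            1                    1               0
0   1   1   |      1          0           1          0                   0                   1           1          0            1                    1               0
0   1   0   |      1          0           1          0                   0                   1           1          0            1                    1               0
0   0   1   |      0          1           1          0                   1                   1           0          1            0                    0               0
0   0   0   |      0          1           1          0                   1                   1           0          1            0                    0               0
Every row is 0, so the formula is a contradiction.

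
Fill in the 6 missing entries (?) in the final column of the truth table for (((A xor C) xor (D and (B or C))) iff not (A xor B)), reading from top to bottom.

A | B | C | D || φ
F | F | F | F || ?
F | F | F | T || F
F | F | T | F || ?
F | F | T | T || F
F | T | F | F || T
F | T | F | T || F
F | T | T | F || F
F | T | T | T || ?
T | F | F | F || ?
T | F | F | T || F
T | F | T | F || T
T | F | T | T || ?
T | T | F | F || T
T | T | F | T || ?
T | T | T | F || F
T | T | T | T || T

Row A=F, B=F, C=F, D=F: ((A xor C) xor (D and (B or C))) = F, not (A xor B) = T, so the formula = F.
Row A=F, B=F, C=T, D=F: ((A xor C) xor (D and (B or C))) = T, not (A xor B) = T, so the formula = T.
Row A=F, B=T, C=T, D=T: ((A xor C) xor (D and (B or C))) = F, not (A xor B) = F, so the formula = T.
Row A=T, B=F, C=F, D=F: ((A xor C) xor (D and (B or C))) = T, not (A xor B) = F, so the formula = F.
Row A=T, B=F, C=T, D=T: ((A xor C) xor (D and (B or C))) = T, not (A xor B) = F, so the formula = F.
Row A=T, B=T, C=F, D=T: ((A xor C) xor (D and (B or C))) = F, not (A xor B) = T, so the formula = F.

F, T, T, F, F, F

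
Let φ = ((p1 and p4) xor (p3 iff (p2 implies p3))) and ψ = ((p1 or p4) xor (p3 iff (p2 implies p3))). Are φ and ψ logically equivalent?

not equivalent

p1 | p2 | p3 | p4 | φ | ψ
-- | -- | -- | -- | - | -
1  | 1  | 1  | 1  | 0 | 0
1  | 1  | 1  | 0  | 1 | 0
1  | 1  | 0  | 1  | 0 | 0
1  | 1  | 0  | 0  | 1 | 0
1  | 0  | 1  | 1  | 0 | 0
1  | 0  | 1  | 0  | 1 | 0
1  | 0  | 0  | 1  | 1 | 1
1  | 0  | 0  | 0  | 0 | 1
0  | 1  | 1  | 1  | 1 | 0
0  | 1  | 1  | 0  | 1 | 1
0  | 1  | 0  | 1  | 1 | 0
0  | 1  | 0  | 0  | 1 | 1
0  | 0  | 1  | 1  | 1 | 0
0  | 0  | 1  | 0  | 1 | 1
0  | 0  | 0  | 1  | 0 | 1
0  | 0  | 0  | 0  | 0 | 0
The columns differ at p1=1, p2=1, p3=1, p4=0 (φ=1, ψ=0), so they are not equivalent.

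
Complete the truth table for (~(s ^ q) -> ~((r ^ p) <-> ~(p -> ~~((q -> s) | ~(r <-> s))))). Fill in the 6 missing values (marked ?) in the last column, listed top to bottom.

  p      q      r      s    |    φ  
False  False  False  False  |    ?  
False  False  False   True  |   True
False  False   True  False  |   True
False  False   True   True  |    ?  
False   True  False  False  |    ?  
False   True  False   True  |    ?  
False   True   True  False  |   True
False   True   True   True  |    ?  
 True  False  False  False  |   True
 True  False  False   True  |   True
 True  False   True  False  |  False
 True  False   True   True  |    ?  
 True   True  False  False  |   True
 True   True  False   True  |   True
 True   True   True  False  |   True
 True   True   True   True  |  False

False, True, True, False, True, True

Row p=False, q=False, r=False, s=False: ~(s ^ q) = True, ~((r ^ p) <-> ~(p -> ~~((q -> s) | ~(r <-> s)))) = False, so the formula = False.
Row p=False, q=False, r=True, s=True: ~(s ^ q) = False, ~((r ^ p) <-> ~(p -> ~~((q -> s) | ~(r <-> s)))) = True, so the formula = True.
Row p=False, q=True, r=False, s=False: ~(s ^ q) = False, ~((r ^ p) <-> ~(p -> ~~((q -> s) | ~(r <-> s)))) = False, so the formula = True.
Row p=False, q=True, r=False, s=True: ~(s ^ q) = True, ~((r ^ p) <-> ~(p -> ~~((q -> s) | ~(r <-> s)))) = False, so the formula = False.
Row p=False, q=True, r=True, s=True: ~(s ^ q) = True, ~((r ^ p) <-> ~(p -> ~~((q -> s) | ~(r <-> s)))) = True, so the formula = True.
Row p=True, q=False, r=True, s=True: ~(s ^ q) = False, ~((r ^ p) <-> ~(p -> ~~((q -> s) | ~(r <-> s)))) = False, so the formula = True.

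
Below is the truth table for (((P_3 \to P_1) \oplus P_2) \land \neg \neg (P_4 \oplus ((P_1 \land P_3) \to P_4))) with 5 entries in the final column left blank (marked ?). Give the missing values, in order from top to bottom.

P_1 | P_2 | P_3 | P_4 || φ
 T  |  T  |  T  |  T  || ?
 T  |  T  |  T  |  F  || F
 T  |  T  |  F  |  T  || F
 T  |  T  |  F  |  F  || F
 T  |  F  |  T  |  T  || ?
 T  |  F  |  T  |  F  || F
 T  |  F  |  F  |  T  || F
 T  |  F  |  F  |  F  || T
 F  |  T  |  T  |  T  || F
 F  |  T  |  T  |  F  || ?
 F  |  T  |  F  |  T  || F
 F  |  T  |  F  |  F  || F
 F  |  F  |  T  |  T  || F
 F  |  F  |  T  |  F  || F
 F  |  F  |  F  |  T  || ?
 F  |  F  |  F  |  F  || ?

F, F, T, F, T

Row P_1=T, P_2=T, P_3=T, P_4=T: ((P_3 \to P_1) \oplus P_2) = F, \neg \neg (P_4 \oplus ((P_1 \land P_3) \to P_4)) = F, so the formula = F.
Row P_1=T, P_2=F, P_3=T, P_4=T: ((P_3 \to P_1) \oplus P_2) = T, \neg \neg (P_4 \oplus ((P_1 \land P_3) \to P_4)) = F, so the formula = F.
Row P_1=F, P_2=T, P_3=T, P_4=F: ((P_3 \to P_1) \oplus P_2) = T, \neg \neg (P_4 \oplus ((P_1 \land P_3) \to P_4)) = T, so the formula = T.
Row P_1=F, P_2=F, P_3=F, P_4=T: ((P_3 \to P_1) \oplus P_2) = T, \neg \neg (P_4 \oplus ((P_1 \land P_3) \to P_4)) = F, so the formula = F.
Row P_1=F, P_2=F, P_3=F, P_4=F: ((P_3 \to P_1) \oplus P_2) = T, \neg \neg (P_4 \oplus ((P_1 \land P_3) \to P_4)) = T, so the formula = T.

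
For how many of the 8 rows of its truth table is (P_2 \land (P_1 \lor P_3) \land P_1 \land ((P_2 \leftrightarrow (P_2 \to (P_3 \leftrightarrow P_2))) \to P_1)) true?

P_1 | P_2 | P_3 | φ
--- | --- | --- | -
 1  |  1  |  1  | 1
 1  |  1  |  0  | 1
 1  |  0  |  1  | 0
 1  |  0  |  0  | 0
 0  |  1  |  1  | 0
 0  |  1  |  0  | 0
 0  |  0  |  1  | 0
 0  |  0  |  0  | 0
The formula is true on 2 of the 8 rows.

2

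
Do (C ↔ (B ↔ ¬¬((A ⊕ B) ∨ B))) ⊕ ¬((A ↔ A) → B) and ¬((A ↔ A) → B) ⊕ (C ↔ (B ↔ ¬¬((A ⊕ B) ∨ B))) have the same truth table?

equivalent

A  B  C  |  φ  ψ
T  T  T  |  T  T
T  T  F  |  F  F
T  F  T  |  T  T
T  F  F  |  F  F
F  T  T  |  T  T
F  T  F  |  F  F
F  F  T  |  F  F
F  F  F  |  T  T
The columns for φ and ψ agree on every row, so they are logically equivalent.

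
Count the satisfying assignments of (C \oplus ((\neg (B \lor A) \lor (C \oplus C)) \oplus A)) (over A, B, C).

  A   |   B   |   C   ||   φ  
 True |  True |  True || False
 True |  True | False ||  True
 True | False |  True || False
 True | False | False ||  True
False |  True |  True ||  True
False |  True | False || False
False | False |  True || False
False | False | False ||  True
The formula is true on 4 of the 8 rows.

4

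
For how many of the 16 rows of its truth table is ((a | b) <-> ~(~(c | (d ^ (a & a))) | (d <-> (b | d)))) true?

a  b  c  d  |  φ
1  1  1  1  |  0
1  1  1  0  |  1
1  1  0  1  |  0
1  1  0  0  |  1
1  0  1  1  |  0
1  0  1  0  |  0
1  0  0  1  |  0
1  0  0  0  |  0
0  1  1  1  |  0
0  1  1  0  |  1
0  1  0  1  |  0
0  1  0  0  |  0
0  0  1  1  |  1
0  0  1  0  |  1
0  0  0  1  |  1
0  0  0  0  |  1
The formula is true on 7 of the 16 rows.

7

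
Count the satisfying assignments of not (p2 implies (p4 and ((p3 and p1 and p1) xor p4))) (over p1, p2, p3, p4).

p1 | p2 | p3 | p4 | φ
-- | -- | -- | -- | -
F  | F  | F  | F  | F
F  | F  | F  | T  | F
F  | F  | T  | F  | F
F  | F  | T  | T  | F
F  | T  | F  | F  | T
F  | T  | F  | T  | F
F  | T  | T  | F  | T
F  | T  | T  | T  | F
T  | F  | F  | F  | F
T  | F  | F  | T  | F
T  | F  | T  | F  | F
T  | F  | T  | T  | F
T  | T  | F  | F  | T
T  | T  | F  | T  | F
T  | T  | T  | F  | T
T  | T  | T  | T  | T
The formula is true on 5 of the 16 rows.

5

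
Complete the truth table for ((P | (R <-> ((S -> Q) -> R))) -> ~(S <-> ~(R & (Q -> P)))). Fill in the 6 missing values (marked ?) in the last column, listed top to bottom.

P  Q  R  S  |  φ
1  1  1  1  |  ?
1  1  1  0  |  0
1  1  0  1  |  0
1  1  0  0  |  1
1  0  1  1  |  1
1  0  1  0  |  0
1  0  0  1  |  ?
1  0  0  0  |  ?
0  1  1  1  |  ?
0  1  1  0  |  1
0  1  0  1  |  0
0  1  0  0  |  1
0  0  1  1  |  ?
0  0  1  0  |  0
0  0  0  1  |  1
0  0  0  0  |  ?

Row P=1, Q=1, R=1, S=1: (P | (R <-> ((S -> Q) -> R))) = 1, ~(S <-> ~(R & (Q -> P))) = 1, so the formula = 1.
Row P=1, Q=0, R=0, S=1: (P | (R <-> ((S -> Q) -> R))) = 1, ~(S <-> ~(R & (Q -> P))) = 0, so the formula = 0.
Row P=1, Q=0, R=0, S=0: (P | (R <-> ((S -> Q) -> R))) = 1, ~(S <-> ~(R & (Q -> P))) = 1, so the formula = 1.
Row P=0, Q=1, R=1, S=1: (P | (R <-> ((S -> Q) -> R))) = 1, ~(S <-> ~(R & (Q -> P))) = 0, so the formula = 0.
Row P=0, Q=0, R=1, S=1: (P | (R <-> ((S -> Q) -> R))) = 1, ~(S <-> ~(R & (Q -> P))) = 1, so the formula = 1.
Row P=0, Q=0, R=0, S=0: (P | (R <-> ((S -> Q) -> R))) = 1, ~(S <-> ~(R & (Q -> P))) = 1, so the formula = 1.

1, 0, 1, 0, 1, 1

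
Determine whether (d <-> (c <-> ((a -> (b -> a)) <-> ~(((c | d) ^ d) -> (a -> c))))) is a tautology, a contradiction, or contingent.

a  b  c  d     (b -> a)  (a -> (b -> a))  (c | d)  ((c | d) ^ d)  (a -> c)  (((c | d) ^ d) -> (a -> c))  ~(((c | d) ^ d) -> (a -> c))  φ
F  F  F  F        T             T            F           F           T                   T                            F                F
F  F  F  T        T             T            T           F           T                   T                            F                T
F  F  T  F        T             T            T           T           T                   T                            F                T
F  F  T  T        T             T            T           F           T                   T                            F                F
F  T  F  F        F             T            F           F           T                   T                            F                F
F  T  F  T        F             T            T           F           T                   T                            F                T
F  T  T  F        F             T            T           T           T                   T                            F                T
F  T  T  T        F             T            T           F           T                   T                            F                F
T  F  F  F        T             T            F           F           F                   T                            F                F
T  F  F  T        T             T            T           F           F                   T                            F                T
T  F  T  F        T             T            T           T           T                   T                            F                T
T  F  T  T        T             T            T           F           T                   T                            F                F
T  T  F  F        T             T            F           F           F                   T                            F                F
T  T  F  T        T             T            T           F           F                   T                            F                T
T  T  T  F        T             T            T           T           T                   T                            F                T
T  T  T  T        T             T            T           F           T                   T                            F                F
8 of 16 rows are T, so the formula is contingent.

contingent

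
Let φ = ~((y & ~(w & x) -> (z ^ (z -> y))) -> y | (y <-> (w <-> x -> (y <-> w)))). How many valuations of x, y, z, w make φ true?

2

  x      y      z      w    |    φ  
False  False  False  False  |  False
False  False  False   True  |   True
False  False   True  False  |  False
False  False   True   True  |   True
False   True  False  False  |  False
False   True  False   True  |  False
False   True   True  False  |  False
False   True   True   True  |  False
 True  False  False  False  |  False
 True  False  False   True  |  False
 True  False   True  False  |  False
 True  False   True   True  |  False
 True   True  False  False  |  False
 True   True  False   True  |  False
 True   True   True  False  |  False
 True   True   True   True  |  False
The formula is true on 2 of the 16 rows.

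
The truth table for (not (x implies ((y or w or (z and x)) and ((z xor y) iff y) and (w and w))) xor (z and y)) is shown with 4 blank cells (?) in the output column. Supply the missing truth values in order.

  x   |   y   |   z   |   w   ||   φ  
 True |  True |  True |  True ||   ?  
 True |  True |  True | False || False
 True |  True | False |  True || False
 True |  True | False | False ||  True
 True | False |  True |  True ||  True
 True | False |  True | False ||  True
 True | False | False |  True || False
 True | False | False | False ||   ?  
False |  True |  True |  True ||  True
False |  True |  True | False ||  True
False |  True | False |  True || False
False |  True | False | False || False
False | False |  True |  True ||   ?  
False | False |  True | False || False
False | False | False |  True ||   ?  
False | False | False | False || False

False, True, False, False

Row x=True, y=True, z=True, w=True: not (x implies ((y or w or (z and x)) and ((z xor y) iff y) and (w and w))) = True, (z and y) = True, so the formula = False.
Row x=True, y=False, z=False, w=False: not (x implies ((y or w or (z and x)) and ((z xor y) iff y) and (w and w))) = True, (z and y) = False, so the formula = True.
Row x=False, y=False, z=True, w=True: not (x implies ((y or w or (z and x)) and ((z xor y) iff y) and (w and w))) = False, (z and y) = False, so the formula = False.
Row x=False, y=False, z=False, w=True: not (x implies ((y or w or (z and x)) and ((z xor y) iff y) and (w and w))) = False, (z and y) = False, so the formula = False.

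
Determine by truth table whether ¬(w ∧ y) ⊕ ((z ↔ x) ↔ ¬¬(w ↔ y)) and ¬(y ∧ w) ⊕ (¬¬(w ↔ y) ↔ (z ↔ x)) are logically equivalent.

x | y | z | w | φ | ψ
- | - | - | - | - | -
0 | 0 | 0 | 0 | 0 | 0
0 | 0 | 0 | 1 | 1 | 1
0 | 0 | 1 | 0 | 1 | 1
0 | 0 | 1 | 1 | 0 | 0
0 | 1 | 0 | 0 | 1 | 1
0 | 1 | 0 | 1 | 1 | 1
0 | 1 | 1 | 0 | 0 | 0
0 | 1 | 1 | 1 | 0 | 0
1 | 0 | 0 | 0 | 1 | 1
1 | 0 | 0 | 1 | 0 | 0
1 | 0 | 1 | 0 | 0 | 0
1 | 0 | 1 | 1 | 1 | 1
1 | 1 | 0 | 0 | 0 | 0
1 | 1 | 0 | 1 | 0 | 0
1 | 1 | 1 | 0 | 1 | 1
1 | 1 | 1 | 1 | 1 | 1
The columns for φ and ψ agree on every row, so they are logically equivalent.

equivalent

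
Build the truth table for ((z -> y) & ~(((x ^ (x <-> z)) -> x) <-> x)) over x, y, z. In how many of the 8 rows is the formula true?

1

x | y | z || (z -> y) | (x <-> z) | (x ^ (x <-> z)) | ((x ^ (x <-> z)) -> x) | φ
F | F | F ||    T     |     T     |        T        |           F            | F
F | F | T ||    F     |     F     |        F        |           T            | F
F | T | F ||    T     |     T     |        T        |           F            | F
F | T | T ||    T     |     F     |        F        |           T            | T
T | F | F ||    T     |     F     |        T        |           T            | F
T | F | T ||    F     |     T     |        F        |           T            | F
T | T | F ||    T     |     F     |        T        |           T            | F
T | T | T ||    T     |     T     |        F        |           T            | F
The formula is true on 1 of the 8 rows.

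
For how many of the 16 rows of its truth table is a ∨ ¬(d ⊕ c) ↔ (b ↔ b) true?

12

a | b | c | d | (d ⊕ c) | ¬(d ⊕ c) | (a ∨ ¬(d ⊕ c)) | (b ↔ b) | ((a ∨ ¬(d ⊕ c)) ↔ (b ↔ b))
- | - | - | - | ------- | -------- | -------------- | ------- | --------------------------
0 | 0 | 0 | 0 |    0    |    1     |       1        |    1    |             1             
0 | 0 | 0 | 1 |    1    |    0     |       0        |    1    |             0             
0 | 0 | 1 | 0 |    1    |    0     |       0        |    1    |             0             
0 | 0 | 1 | 1 |    0    |    1     |       1        |    1    |             1             
0 | 1 | 0 | 0 |    0    |    1     |       1        |    1    |             1             
0 | 1 | 0 | 1 |    1    |    0     |       0        |    1    |             0             
0 | 1 | 1 | 0 |    1    |    0     |       0        |    1    |             0             
0 | 1 | 1 | 1 |    0    |    1     |       1        |    1    |             1             
1 | 0 | 0 | 0 |    0    |    1     |       1        |    1    |             1             
1 | 0 | 0 | 1 |    1    |    0     |       1        |    1    |             1             
1 | 0 | 1 | 0 |    1    |    0     |       1        |    1    |             1             
1 | 0 | 1 | 1 |    0    |    1     |       1        |    1    |             1             
1 | 1 | 0 | 0 |    0    |    1     |       1        |    1    |             1             
1 | 1 | 0 | 1 |    1    |    0     |       1        |    1    |             1             
1 | 1 | 1 | 0 |    1    |    0     |       1        |    1    |             1             
1 | 1 | 1 | 1 |    0    |    1     |       1        |    1    |             1             
The formula is true on 12 of the 16 rows.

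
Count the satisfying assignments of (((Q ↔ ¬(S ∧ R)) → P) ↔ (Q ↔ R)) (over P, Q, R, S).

P  Q  R  S  |  φ
T  T  T  T  |  T
T  T  T  F  |  T
T  T  F  T  |  F
T  T  F  F  |  F
T  F  T  T  |  F
T  F  T  F  |  F
T  F  F  T  |  T
T  F  F  F  |  T
F  T  T  T  |  T
F  T  T  F  |  F
F  T  F  T  |  T
F  T  F  F  |  T
F  F  T  T  |  T
F  F  T  F  |  F
F  F  F  T  |  T
F  F  F  F  |  T
The formula is true on 10 of the 16 rows.

10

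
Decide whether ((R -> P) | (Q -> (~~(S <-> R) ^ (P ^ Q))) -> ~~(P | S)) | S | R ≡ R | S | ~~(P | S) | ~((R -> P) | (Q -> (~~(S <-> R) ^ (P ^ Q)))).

P  Q  R  S  |  φ  ψ
T  T  T  T  |  T  T
T  T  T  F  |  T  T
T  T  F  T  |  T  T
T  T  F  F  |  T  T
T  F  T  T  |  T  T
T  F  T  F  |  T  T
T  F  F  T  |  T  T
T  F  F  F  |  T  T
F  T  T  T  |  T  T
F  T  T  F  |  T  T
F  T  F  T  |  T  T
F  T  F  F  |  F  F
F  F  T  T  |  T  T
F  F  T  F  |  T  T
F  F  F  T  |  T  T
F  F  F  F  |  F  F
The columns for φ and ψ agree on every row, so they are logically equivalent.

equivalent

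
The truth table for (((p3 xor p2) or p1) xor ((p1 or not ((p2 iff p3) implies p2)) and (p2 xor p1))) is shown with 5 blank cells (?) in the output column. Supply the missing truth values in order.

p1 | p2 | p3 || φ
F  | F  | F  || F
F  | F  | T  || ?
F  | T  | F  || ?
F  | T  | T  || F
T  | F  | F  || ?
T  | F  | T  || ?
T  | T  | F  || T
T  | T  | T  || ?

T, T, F, F, T

Row p1=F, p2=F, p3=T: ((p3 xor p2) or p1) = T, ((p1 or not ((p2 iff p3) implies p2)) and (p2 xor p1)) = F, so the formula = T.
Row p1=F, p2=T, p3=F: ((p3 xor p2) or p1) = T, ((p1 or not ((p2 iff p3) implies p2)) and (p2 xor p1)) = F, so the formula = T.
Row p1=T, p2=F, p3=F: ((p3 xor p2) or p1) = T, ((p1 or not ((p2 iff p3) implies p2)) and (p2 xor p1)) = T, so the formula = F.
Row p1=T, p2=F, p3=T: ((p3 xor p2) or p1) = T, ((p1 or not ((p2 iff p3) implies p2)) and (p2 xor p1)) = T, so the formula = F.
Row p1=T, p2=T, p3=T: ((p3 xor p2) or p1) = T, ((p1 or not ((p2 iff p3) implies p2)) and (p2 xor p1)) = F, so the formula = T.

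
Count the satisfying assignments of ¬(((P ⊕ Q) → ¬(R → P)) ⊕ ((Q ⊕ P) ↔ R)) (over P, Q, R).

5

P | Q | R || φ
1 | 1 | 1 || 0
1 | 1 | 0 || 1
1 | 0 | 1 || 0
1 | 0 | 0 || 1
0 | 1 | 1 || 1
0 | 1 | 0 || 1
0 | 0 | 1 || 0
0 | 0 | 0 || 1
The formula is true on 5 of the 8 rows.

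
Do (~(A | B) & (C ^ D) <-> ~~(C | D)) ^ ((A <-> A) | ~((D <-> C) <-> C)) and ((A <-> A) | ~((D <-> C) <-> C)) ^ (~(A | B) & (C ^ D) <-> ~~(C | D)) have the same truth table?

A  B  C  D  |  φ  ψ
1  1  1  1  |  1  1
1  1  1  0  |  1  1
1  1  0  1  |  1  1
1  1  0  0  |  0  0
1  0  1  1  |  1  1
1  0  1  0  |  1  1
1  0  0  1  |  1  1
1  0  0  0  |  0  0
0  1  1  1  |  1  1
0  1  1  0  |  1  1
0  1  0  1  |  1  1
0  1  0  0  |  0  0
0  0  1  1  |  1  1
0  0  1  0  |  0  0
0  0  0  1  |  0  0
0  0  0  0  |  0  0
The columns for φ and ψ agree on every row, so they are logically equivalent.

equivalent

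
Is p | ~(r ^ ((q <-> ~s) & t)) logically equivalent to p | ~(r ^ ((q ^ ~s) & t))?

not equivalent

p | q | r | s | t | φ | ψ
- | - | - | - | - | - | -
F | F | F | F | F | T | T
F | F | F | F | T | T | F
F | F | F | T | F | T | T
F | F | F | T | T | F | T
F | F | T | F | F | F | F
F | F | T | F | T | F | T
F | F | T | T | F | F | F
F | F | T | T | T | T | F
F | T | F | F | F | T | T
F | T | F | F | T | F | T
F | T | F | T | F | T | T
F | T | F | T | T | T | F
F | T | T | F | F | F | F
F | T | T | F | T | T | F
F | T | T | T | F | F | F
F | T | T | T | T | F | T
T | F | F | F | F | T | T
T | F | F | F | T | T | T
T | F | F | T | F | T | T
T | F | F | T | T | T | T
T | F | T | F | F | T | T
T | F | T | F | T | T | T
T | F | T | T | F | T | T
T | F | T | T | T | T | T
T | T | F | F | F | T | T
T | T | F | F | T | T | T
T | T | F | T | F | T | T
T | T | F | T | T | T | T
T | T | T | F | F | T | T
T | T | T | F | T | T | T
T | T | T | T | F | T | T
T | T | T | T | T | T | T
The columns differ at p=F, q=F, r=F, s=F, t=T (φ=T, ψ=F), so they are not equivalent.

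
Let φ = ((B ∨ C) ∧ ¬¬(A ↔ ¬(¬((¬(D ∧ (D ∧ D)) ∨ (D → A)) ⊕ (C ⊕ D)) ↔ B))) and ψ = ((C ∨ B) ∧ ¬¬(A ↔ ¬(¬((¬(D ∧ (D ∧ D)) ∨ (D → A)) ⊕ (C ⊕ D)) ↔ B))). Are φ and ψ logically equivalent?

A | B | C | D || φ | ψ
1 | 1 | 1 | 1 || 1 | 1
1 | 1 | 1 | 0 || 0 | 0
1 | 1 | 0 | 1 || 0 | 0
1 | 1 | 0 | 0 || 1 | 1
1 | 0 | 1 | 1 || 0 | 0
1 | 0 | 1 | 0 || 1 | 1
1 | 0 | 0 | 1 || 0 | 0
1 | 0 | 0 | 0 || 0 | 0
0 | 1 | 1 | 1 || 1 | 1
0 | 1 | 1 | 0 || 1 | 1
0 | 1 | 0 | 1 || 0 | 0
0 | 1 | 0 | 0 || 0 | 0
0 | 0 | 1 | 1 || 0 | 0
0 | 0 | 1 | 0 || 0 | 0
0 | 0 | 0 | 1 || 0 | 0
0 | 0 | 0 | 0 || 0 | 0
The columns for φ and ψ agree on every row, so they are logically equivalent.

equivalent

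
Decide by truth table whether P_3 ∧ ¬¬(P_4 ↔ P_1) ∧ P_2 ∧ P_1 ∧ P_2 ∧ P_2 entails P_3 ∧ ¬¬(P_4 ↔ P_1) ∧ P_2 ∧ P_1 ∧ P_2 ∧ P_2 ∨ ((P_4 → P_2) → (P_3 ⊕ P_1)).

yes

P_1 | P_2 | P_3 | P_4 | φ | ψ
--- | --- | --- | --- | - | -
 F  |  F  |  F  |  F  | F | F
 F  |  F  |  F  |  T  | F | T
 F  |  F  |  T  |  F  | F | T
 F  |  F  |  T  |  T  | F | T
 F  |  T  |  F  |  F  | F | F
 F  |  T  |  F  |  T  | F | F
 F  |  T  |  T  |  F  | F | T
 F  |  T  |  T  |  T  | F | T
 T  |  F  |  F  |  F  | F | T
 T  |  F  |  F  |  T  | F | T
 T  |  F  |  T  |  F  | F | F
 T  |  F  |  T  |  T  | F | T
 T  |  T  |  F  |  F  | F | T
 T  |  T  |  F  |  T  | F | T
 T  |  T  |  T  |  F  | F | F
 T  |  T  |  T  |  T  | T | T
In every row where φ is true, ψ is also true, so φ ⊨ ψ.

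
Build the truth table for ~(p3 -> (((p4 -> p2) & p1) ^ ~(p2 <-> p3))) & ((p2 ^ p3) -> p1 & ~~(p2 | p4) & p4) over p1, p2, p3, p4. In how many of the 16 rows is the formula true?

2

p1  p2  p3  p4     (p4 -> p2)  ((p4 -> p2) & p1)  (p2 <-> p3)  ~(p2 <-> p3)  (p2 ^ p3)  (p2 | p4)  ~(p2 | p4)  ~~(p2 | p4)  (~~(p2 | p4) & p4)  (p1 & (~~(p2 | p4) & p4))  φ
1   1   1   1          1               1               1            0            0          1          0            1               1                       1              0
1   1   1   0          1               1               1            0            0          1          0            1               0                       0              0
1   1   0   1          1               1               0            1            1          1          0            1               1                       1              0
1   1   0   0          1               1               0            1            1          1          0            1               0                       0              0
1   0   1   1          0               0               0            1            1          1          0            1               1                       1              0
1   0   1   0          1               1               0            1            1          0          1            0               0                       0              0
1   0   0   1          0               0               1            0            0          1          0            1               1                       1              0
1   0   0   0          1               1               1            0            0          0          1            0               0                       0              0
0   1   1   1          1               0               1            0            0          1          0            1               1                       0              1
0   1   1   0          1               0               1            0            0          1          0            1               0                       0              1
0   1   0   1          1               0               0            1            1          1          0            1               1                       0              0
0   1   0   0          1               0               0            1            1          1          0            1               0                       0              0
0   0   1   1          0               0               0            1            1          1          0            1               1                       0              0
0   0   1   0          1               0               0            1            1          0          1            0               0                       0              0
0   0   0   1          0               0               1            0            0          1          0            1               1                       0              0
0   0   0   0          1               0               1            0            0          0          1            0               0                       0              0
The formula is true on 2 of the 16 rows.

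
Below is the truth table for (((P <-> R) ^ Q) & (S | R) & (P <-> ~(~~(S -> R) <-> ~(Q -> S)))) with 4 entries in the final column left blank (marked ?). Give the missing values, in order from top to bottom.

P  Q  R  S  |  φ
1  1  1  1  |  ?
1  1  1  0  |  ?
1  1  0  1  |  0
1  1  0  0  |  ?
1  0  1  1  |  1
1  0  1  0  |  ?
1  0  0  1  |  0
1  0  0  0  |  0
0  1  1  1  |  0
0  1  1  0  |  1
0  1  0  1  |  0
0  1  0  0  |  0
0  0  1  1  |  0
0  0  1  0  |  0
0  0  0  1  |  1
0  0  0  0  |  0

Row P=1, Q=1, R=1, S=1: ((P <-> R) ^ Q) = 0, (S | R) = 1, (P <-> ~(~~(S -> R) <-> ~(Q -> S))) = 1, so the formula = 0.
Row P=1, Q=1, R=1, S=0: ((P <-> R) ^ Q) = 0, (S | R) = 1, (P <-> ~(~~(S -> R) <-> ~(Q -> S))) = 0, so the formula = 0.
Row P=1, Q=1, R=0, S=0: ((P <-> R) ^ Q) = 1, (S | R) = 0, (P <-> ~(~~(S -> R) <-> ~(Q -> S))) = 0, so the formula = 0.
Row P=1, Q=0, R=1, S=0: ((P <-> R) ^ Q) = 1, (S | R) = 1, (P <-> ~(~~(S -> R) <-> ~(Q -> S))) = 1, so the formula = 1.

0, 0, 0, 1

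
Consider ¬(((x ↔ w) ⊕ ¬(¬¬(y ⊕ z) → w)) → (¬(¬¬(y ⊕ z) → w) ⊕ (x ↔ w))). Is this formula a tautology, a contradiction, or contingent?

  x      y      z      w    |  (x ↔ w)  (y ⊕ z)  ¬(y ⊕ z)  ¬¬(y ⊕ z)  (¬¬(y ⊕ z) → w)  ¬(¬¬(y ⊕ z) → w)  ((x ↔ w) ⊕ ¬(¬¬(y ⊕ z) → w))  (¬(¬¬(y ⊕ z) → w) ⊕ (x ↔ w))    φ  
False  False  False  False  |    True    False     True      False          True            False                    True                          True              False
False  False  False   True  |   False    False     True      False          True            False                   False                         False              False
False  False   True  False  |    True     True    False       True         False             True                   False                         False              False
False  False   True   True  |   False     True    False       True          True            False                   False                         False              False
False   True  False  False  |    True     True    False       True         False             True                   False                         False              False
False   True  False   True  |   False     True    False       True          True            False                   False                         False              False
False   True   True  False  |    True    False     True      False          True            False                    True                          True              False
False   True   True   True  |   False    False     True      False          True            False                   False                         False              False
 True  False  False  False  |   False    False     True      False          True            False                   False                         False              False
 True  False  False   True  |    True    False     True      False          True            False                    True                          True              False
 True  False   True  False  |   False     True    False       True         False             True                    True                          True              False
 True  False   True   True  |    True     True    False       True          True            False                    True                          True              False
 True   True  False  False  |   False     True    False       True         False             True                    True                          True              False
 True   True  False   True  |    True     True    False       True          True            False                    True                          True              False
 True   True   True  False  |   False    False     True      False          True            False                   False                         False              False
 True   True   True   True  |    True    False     True      False          True            False                    True                          True              False
Every row is False, so the formula is a contradiction.

contradiction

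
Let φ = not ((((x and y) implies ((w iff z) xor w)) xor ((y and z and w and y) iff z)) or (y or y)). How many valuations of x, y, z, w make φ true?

4

  x   |   y   |   z   |   w   |   φ  
----- | ----- | ----- | ----- | -----
 True |  True |  True |  True | False
 True |  True |  True | False | False
 True |  True | False |  True | False
 True |  True | False | False | False
 True | False |  True |  True | False
 True | False |  True | False | False
 True | False | False |  True |  True
 True | False | False | False |  True
False |  True |  True |  True | False
False |  True |  True | False | False
False |  True | False |  True | False
False |  True | False | False | False
False | False |  True |  True | False
False | False |  True | False | False
False | False | False |  True |  True
False | False | False | False |  True
The formula is true on 4 of the 16 rows.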